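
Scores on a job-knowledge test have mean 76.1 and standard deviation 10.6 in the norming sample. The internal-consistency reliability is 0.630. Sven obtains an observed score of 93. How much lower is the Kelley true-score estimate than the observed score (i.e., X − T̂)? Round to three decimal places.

6.253

T̂ = ρX + (1 − ρ)μ
  = 0.630 × 93 + 0.370 × 76.1
  = 58.590 + 28.1570
  = 86.74700
  ≈ 86.7470
X − T̂ = 93 − 86.7470 = 6.2530 → 6.253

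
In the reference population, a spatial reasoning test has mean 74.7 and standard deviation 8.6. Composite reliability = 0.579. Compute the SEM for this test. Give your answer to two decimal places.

5.58

SEM = SD · √(1 − ρ) = 8.6 × √0.421 = 8.6 × 0.6488 = 5.580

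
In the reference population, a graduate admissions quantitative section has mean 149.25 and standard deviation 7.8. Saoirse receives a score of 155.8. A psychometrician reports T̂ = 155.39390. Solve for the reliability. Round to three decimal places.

0.938

T̂ = ρX + (1 − ρ)μ  ⇒  T̂ − μ = ρ(X − μ)
ρ = (T̂ − μ)/(X − μ) = (155.39390 − 149.25) / (155.8 − 149.25) = 6.14390 / 6.55 = 0.93800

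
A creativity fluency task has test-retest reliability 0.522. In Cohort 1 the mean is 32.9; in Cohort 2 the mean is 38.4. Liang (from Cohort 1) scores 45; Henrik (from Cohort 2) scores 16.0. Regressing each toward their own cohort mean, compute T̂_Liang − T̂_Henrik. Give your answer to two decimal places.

12.51

T̂_Liang = 0.522(45) + 0.478(32.9) = 39.2162
T̂_Henrik = 0.522(16.0) + 0.478(38.4) = 26.7072
Difference = 39.2162 − 26.7072 = 12.5090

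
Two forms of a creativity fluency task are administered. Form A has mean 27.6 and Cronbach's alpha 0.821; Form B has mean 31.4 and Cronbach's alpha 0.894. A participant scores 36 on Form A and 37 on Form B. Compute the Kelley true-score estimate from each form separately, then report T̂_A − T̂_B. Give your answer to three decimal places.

T̂_A = 0.821(36) + 0.179(27.6) = 34.49640
T̂_B = 0.894(37) + 0.106(31.4) = 36.40640
T̂_A − T̂_B = -1.91000

-1.910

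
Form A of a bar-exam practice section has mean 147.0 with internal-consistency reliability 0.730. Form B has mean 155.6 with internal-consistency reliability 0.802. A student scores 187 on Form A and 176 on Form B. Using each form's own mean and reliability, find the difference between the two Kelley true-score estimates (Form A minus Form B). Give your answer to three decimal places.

4.239

T̂_A = 0.730(187) + 0.270(147.0) = 176.20000
T̂_B = 0.802(176) + 0.198(155.6) = 171.96080
T̂_A − T̂_B = 4.23920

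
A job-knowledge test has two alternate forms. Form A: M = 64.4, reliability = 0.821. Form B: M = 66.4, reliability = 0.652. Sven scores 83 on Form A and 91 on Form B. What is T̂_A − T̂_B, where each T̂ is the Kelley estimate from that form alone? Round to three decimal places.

-2.769

T̂_A = 0.821(83) + 0.179(64.4) = 79.67060
T̂_B = 0.652(91) + 0.348(66.4) = 82.43920
T̂_A − T̂_B = -2.76860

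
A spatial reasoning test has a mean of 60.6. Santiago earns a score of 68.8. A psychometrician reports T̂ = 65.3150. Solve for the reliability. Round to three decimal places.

0.575

T̂ = ρX + (1 − ρ)μ  ⇒  T̂ − μ = ρ(X − μ)
ρ = (T̂ − μ)/(X − μ) = (65.3150 − 60.6) / (68.8 − 60.6) = 4.7150 / 8.2 = 0.57500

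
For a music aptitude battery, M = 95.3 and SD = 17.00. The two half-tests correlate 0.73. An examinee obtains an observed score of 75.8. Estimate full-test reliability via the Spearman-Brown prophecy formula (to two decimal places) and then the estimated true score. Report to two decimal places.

Spearman-Brown: ρ = 2r/(1 + r) = 2(0.73)/(1 + 0.73) = 1.460/1.73 = 0.8439 → 0.84
T̂ = 0.84(75.8) + 0.16(95.3) = 63.672 + 15.248 = 78.920 → 78.92

78.92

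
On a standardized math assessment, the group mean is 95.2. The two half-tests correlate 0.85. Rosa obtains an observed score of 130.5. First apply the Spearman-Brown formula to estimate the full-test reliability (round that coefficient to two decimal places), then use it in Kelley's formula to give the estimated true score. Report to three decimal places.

Spearman-Brown: ρ = 2r/(1 + r) = 2(0.85)/(1 + 0.85) = 1.700/1.85 = 0.9189 → 0.92
Regress the observed score toward the mean by the unreliability: T̂ = 0.92·130.5 + 0.08·95.2 = 120.060 + 7.616 = 127.6760.

127.676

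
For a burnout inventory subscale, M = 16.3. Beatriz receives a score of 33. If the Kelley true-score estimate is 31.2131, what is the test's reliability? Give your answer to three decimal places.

T̂ = ρX + (1 − ρ)μ  ⇒  T̂ − μ = ρ(X − μ)
ρ = (T̂ − μ)/(X − μ) = (31.2131 − 16.3) / (33 − 16.3) = 14.9131 / 16.7 = 0.89300

0.893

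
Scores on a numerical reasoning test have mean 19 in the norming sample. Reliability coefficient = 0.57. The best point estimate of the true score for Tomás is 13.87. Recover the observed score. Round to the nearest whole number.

T̂ = ρX + (1 − ρ)μ  ⇒  X = (T̂ − (1 − ρ)μ) / ρ
X = (13.87 − 0.43 × 19) / 0.57 = (13.87 − 8.17) / 0.57 = 5.70 / 0.57 = 10.00

10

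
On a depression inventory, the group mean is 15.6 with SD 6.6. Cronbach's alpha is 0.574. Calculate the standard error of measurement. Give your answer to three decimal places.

4.308

SEM = SD · √(1 − ρ) = 6.6 × √0.426 = 6.6 × 0.6527 = 4.3077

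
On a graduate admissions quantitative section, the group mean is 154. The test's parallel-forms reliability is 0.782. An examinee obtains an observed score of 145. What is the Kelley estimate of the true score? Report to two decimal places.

146.96

T̂ = 0.782(145) + 0.218(154) = 113.390 + 33.572 = 146.962 → 146.96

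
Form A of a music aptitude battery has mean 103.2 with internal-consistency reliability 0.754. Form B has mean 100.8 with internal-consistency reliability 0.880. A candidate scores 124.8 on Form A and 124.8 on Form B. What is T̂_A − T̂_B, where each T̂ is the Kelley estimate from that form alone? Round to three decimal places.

T̂_A = 0.754(124.8) + 0.246(103.2) = 119.48640
T̂_B = 0.880(124.8) + 0.120(100.8) = 121.92000
T̂_A − T̂_B = -2.43360

-2.434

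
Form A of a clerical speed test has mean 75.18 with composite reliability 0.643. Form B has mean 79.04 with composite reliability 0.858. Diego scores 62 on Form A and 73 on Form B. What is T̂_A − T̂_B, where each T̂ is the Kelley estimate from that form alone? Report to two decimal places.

-7.15

T̂_A = 0.643(62) + 0.357(75.18) = 66.7053
T̂_B = 0.858(73) + 0.142(79.04) = 73.8577
T̂_A − T̂_B = -7.1524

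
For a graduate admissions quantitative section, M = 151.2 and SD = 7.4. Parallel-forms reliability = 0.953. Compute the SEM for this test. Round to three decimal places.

SEM = SD · √(1 − ρ) = 7.4 × √0.047 = 7.4 × 0.2168 = 1.6043

1.604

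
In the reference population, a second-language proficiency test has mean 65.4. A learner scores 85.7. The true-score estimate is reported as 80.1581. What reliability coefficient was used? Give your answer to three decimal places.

0.727

T̂ = ρX + (1 − ρ)μ  ⇒  T̂ − μ = ρ(X − μ)
ρ = (T̂ − μ)/(X − μ) = (80.1581 − 65.4) / (85.7 − 65.4) = 14.7581 / 20.3 = 0.72700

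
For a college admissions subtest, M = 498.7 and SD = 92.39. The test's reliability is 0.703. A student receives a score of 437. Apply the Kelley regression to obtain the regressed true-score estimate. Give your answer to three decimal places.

T̂ = 0.703(437) + 0.297(498.7) = 307.211 + 148.1139 = 455.3249 → 455.325

455.325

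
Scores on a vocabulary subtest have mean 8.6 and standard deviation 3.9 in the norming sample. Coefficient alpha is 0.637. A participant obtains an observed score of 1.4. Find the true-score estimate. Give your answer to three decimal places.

4.014

T̂ = ρX + (1 − ρ)μ
  = 0.637 × 1.4 + 0.363 × 8.6
  = 0.8918 + 3.1218
  = 4.0136
  ≈ 4.014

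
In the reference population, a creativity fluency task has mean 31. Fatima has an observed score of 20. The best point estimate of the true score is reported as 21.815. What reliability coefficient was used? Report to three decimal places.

0.835

T̂ = ρX + (1 − ρ)μ  ⇒  T̂ − μ = ρ(X − μ)
ρ = (T̂ − μ)/(X − μ) = (21.815 − 31) / (20 − 31) = -9.185 / -11.0 = 0.83500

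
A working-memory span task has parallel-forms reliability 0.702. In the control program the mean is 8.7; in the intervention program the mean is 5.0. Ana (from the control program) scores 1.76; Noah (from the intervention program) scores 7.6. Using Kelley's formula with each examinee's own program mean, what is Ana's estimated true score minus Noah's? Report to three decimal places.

-2.997

T̂_Ana = 0.702(1.76) + 0.298(8.7) = 3.82812
T̂_Noah = 0.702(7.6) + 0.298(5.0) = 6.82520
Difference = 3.82812 − 6.82520 = -2.99708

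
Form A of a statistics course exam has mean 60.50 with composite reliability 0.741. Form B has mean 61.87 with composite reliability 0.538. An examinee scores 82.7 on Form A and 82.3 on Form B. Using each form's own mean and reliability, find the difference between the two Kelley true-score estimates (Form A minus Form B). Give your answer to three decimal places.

4.089

T̂_A = 0.741(82.7) + 0.259(60.50) = 76.95020
T̂_B = 0.538(82.3) + 0.462(61.87) = 72.86134
T̂_A − T̂_B = 4.08886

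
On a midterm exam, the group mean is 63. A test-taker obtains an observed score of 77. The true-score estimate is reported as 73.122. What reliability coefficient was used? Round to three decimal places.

T̂ = ρX + (1 − ρ)μ  ⇒  T̂ − μ = ρ(X − μ)
ρ = (T̂ − μ)/(X − μ) = (73.122 − 63) / (77 − 63) = 10.122 / 14.0 = 0.72300

0.723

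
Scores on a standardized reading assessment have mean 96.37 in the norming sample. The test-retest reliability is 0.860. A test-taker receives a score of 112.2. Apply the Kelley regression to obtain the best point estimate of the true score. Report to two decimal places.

109.98

T̂ = 0.860(112.2) + 0.140(96.37) = 96.4920 + 13.49180 = 109.984 → 109.98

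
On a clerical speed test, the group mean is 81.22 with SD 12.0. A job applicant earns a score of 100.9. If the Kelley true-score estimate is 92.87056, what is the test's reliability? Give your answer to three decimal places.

0.592

T̂ = ρX + (1 − ρ)μ  ⇒  T̂ − μ = ρ(X − μ)
ρ = (T̂ − μ)/(X − μ) = (92.87056 − 81.22) / (100.9 − 81.22) = 11.65056 / 19.68 = 0.59200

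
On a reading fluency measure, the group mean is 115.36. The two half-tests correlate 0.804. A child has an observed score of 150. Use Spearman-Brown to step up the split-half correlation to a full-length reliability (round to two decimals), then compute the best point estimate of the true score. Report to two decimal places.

146.19

Spearman-Brown: ρ = 2r/(1 + r) = 2(0.804)/(1 + 0.804) = 1.6080/1.804 = 0.8914 → 0.89
T̂ = 0.89(150) + 0.11(115.36) = 133.50 + 12.6896 = 146.190 → 146.19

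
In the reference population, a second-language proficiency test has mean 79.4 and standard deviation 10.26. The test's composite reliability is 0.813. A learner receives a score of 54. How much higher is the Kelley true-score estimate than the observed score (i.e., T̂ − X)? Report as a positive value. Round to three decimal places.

4.750

T̂ = ρX + (1 − ρ)μ
  = 0.813 × 54 + 0.187 × 79.4
  = 43.902 + 14.8478
  = 58.74980
  ≈ 58.7498
T̂ − X = 58.7498 − 54 = 4.7498 → 4.750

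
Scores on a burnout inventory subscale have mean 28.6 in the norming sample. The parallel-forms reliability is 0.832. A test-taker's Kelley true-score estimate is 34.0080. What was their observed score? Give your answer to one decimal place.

T̂ = ρX + (1 − ρ)μ  ⇒  X = (T̂ − (1 − ρ)μ) / ρ
X = (34.0080 − 0.168 × 28.6) / 0.832 = (34.0080 − 4.8048) / 0.832 = 29.2032 / 0.832 = 35.100

35.1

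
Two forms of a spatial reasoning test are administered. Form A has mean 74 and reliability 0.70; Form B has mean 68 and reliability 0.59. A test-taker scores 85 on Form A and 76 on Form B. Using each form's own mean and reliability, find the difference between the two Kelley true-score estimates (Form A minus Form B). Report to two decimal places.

8.98

T̂_A = 0.70(85) + 0.30(74) = 81.7000
T̂_B = 0.59(76) + 0.41(68) = 72.7200
T̂_A − T̂_B = 8.9800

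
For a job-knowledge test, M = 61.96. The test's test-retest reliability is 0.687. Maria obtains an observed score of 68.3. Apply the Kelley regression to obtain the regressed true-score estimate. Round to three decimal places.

66.316

Kelley's formula gives T̂ = 0.687·68.3 + 0.313·61.96 = 46.9221 + 19.39348 = 66.3156.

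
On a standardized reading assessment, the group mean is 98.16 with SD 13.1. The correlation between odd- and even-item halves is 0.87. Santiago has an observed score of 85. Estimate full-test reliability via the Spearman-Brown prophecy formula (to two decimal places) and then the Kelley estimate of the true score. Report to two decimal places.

Spearman-Brown: ρ = 2r/(1 + r) = 2(0.87)/(1 + 0.87) = 1.740/1.87 = 0.9305 → 0.93
Kelley's formula gives T̂ = 0.93·85 + 0.07·98.16 = 79.05 + 6.8712 = 85.921.

85.92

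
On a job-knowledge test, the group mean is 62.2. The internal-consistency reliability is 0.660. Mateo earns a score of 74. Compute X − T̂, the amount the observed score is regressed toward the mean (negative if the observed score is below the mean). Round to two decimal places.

T̂ = 0.660(74) + 0.340(62.2) = 48.840 + 21.1480 = 69.9880 → 69.988
X − T̂ = 74 − 69.988 = 4.012 → 4.01

4.01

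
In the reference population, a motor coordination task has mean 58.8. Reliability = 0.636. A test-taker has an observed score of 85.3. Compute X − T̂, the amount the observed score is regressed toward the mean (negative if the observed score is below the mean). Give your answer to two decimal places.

9.65

T̂ = ρX + (1 − ρ)μ
  = 0.636 × 85.3 + 0.364 × 58.8
  = 54.2508 + 21.4032
  = 75.6540
  ≈ 75.654
X − T̂ = 85.3 − 75.654 = 9.646 → 9.65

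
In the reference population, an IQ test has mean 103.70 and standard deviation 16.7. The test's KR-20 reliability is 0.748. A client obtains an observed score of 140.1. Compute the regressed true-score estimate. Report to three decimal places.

130.927

T̂ = ρX + (1 − ρ)μ
  = 0.748 × 140.1 + 0.252 × 103.70
  = 104.7948 + 26.13240
  = 130.9272
  ≈ 130.927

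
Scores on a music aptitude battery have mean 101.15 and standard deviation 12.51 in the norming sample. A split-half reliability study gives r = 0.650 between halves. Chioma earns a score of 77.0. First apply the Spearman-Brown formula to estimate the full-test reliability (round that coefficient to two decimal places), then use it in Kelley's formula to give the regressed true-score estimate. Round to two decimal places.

Spearman-Brown: ρ = 2r/(1 + r) = 2(0.650)/(1 + 0.650) = 1.3000/1.650 = 0.7879 → 0.79
T̂ = ρX + (1 − ρ)μ
  = 0.79 × 77.0 + 0.21 × 101.15
  = 60.830 + 21.2415
  = 82.072
  ≈ 82.07

82.07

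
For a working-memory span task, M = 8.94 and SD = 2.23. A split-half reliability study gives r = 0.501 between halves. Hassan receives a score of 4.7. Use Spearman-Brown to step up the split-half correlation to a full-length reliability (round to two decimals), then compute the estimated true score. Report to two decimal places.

Spearman-Brown: ρ = 2r/(1 + r) = 2(0.501)/(1 + 0.501) = 1.0020/1.501 = 0.6676 → 0.67
T̂ = 0.67(4.7) + 0.33(8.94) = 3.149 + 2.9502 = 6.099 → 6.10

6.10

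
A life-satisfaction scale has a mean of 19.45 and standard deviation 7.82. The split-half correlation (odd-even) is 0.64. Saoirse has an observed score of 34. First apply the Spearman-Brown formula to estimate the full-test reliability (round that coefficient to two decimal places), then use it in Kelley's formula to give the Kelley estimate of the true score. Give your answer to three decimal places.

Spearman-Brown: ρ = 2r/(1 + r) = 2(0.64)/(1 + 0.64) = 1.280/1.64 = 0.7805 → 0.78
T̂ = 0.78(34) + 0.22(19.45) = 26.52 + 4.2790 = 30.7990 → 30.799

30.799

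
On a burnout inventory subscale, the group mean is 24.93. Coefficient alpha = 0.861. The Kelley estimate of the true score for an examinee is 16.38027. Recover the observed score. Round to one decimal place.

15.0

T̂ = ρX + (1 − ρ)μ  ⇒  X = (T̂ − (1 − ρ)μ) / ρ
X = (16.38027 − 0.139 × 24.93) / 0.861 = (16.38027 − 3.46527) / 0.861 = 12.91500 / 0.861 = 15.000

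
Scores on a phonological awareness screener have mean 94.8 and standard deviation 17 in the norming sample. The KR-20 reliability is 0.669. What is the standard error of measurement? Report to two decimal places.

9.78

SEM = SD · √(1 − ρ) = 17 × √0.331 = 17 × 0.5753 = 9.781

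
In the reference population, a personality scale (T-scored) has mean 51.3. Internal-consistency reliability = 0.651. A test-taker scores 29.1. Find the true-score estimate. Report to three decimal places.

36.848

T̂ = ρX + (1 − ρ)μ
  = 0.651 × 29.1 + 0.349 × 51.3
  = 18.9441 + 17.9037
  = 36.8478
  ≈ 36.848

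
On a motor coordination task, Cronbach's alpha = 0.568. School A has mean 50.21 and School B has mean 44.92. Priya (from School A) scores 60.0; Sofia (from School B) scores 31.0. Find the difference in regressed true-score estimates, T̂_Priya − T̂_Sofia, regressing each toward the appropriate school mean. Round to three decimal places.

T̂_Priya = 0.568(60.0) + 0.432(50.21) = 55.77072
T̂_Sofia = 0.568(31.0) + 0.432(44.92) = 37.01344
Difference = 55.77072 − 37.01344 = 18.75728

18.757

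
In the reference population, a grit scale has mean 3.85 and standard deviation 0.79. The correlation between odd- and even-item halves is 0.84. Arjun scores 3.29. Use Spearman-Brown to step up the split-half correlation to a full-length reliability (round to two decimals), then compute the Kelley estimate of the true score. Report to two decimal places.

Spearman-Brown: ρ = 2r/(1 + r) = 2(0.84)/(1 + 0.84) = 1.680/1.84 = 0.9130 → 0.91
T̂ = 0.91(3.29) + 0.09(3.85) = 2.9939 + 0.3465 = 3.340 → 3.34

3.34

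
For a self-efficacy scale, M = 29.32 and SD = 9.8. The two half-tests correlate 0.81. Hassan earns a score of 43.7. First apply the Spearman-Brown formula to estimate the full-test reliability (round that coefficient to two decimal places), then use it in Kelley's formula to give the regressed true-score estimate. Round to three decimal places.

Spearman-Brown: ρ = 2r/(1 + r) = 2(0.81)/(1 + 0.81) = 1.620/1.81 = 0.8950 → 0.90
Weight the observed score by reliability and the mean by (1 − reliability): T̂ = 0.90·43.7 + 0.10·29.32 = 39.330 + 2.9320 = 42.2620.

42.262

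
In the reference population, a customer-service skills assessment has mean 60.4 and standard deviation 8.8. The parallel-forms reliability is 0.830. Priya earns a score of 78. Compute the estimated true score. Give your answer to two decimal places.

Regress the observed score toward the mean by the unreliability: T̂ = 0.830·78 + 0.170·60.4 = 64.740 + 10.2680 = 75.008.

75.01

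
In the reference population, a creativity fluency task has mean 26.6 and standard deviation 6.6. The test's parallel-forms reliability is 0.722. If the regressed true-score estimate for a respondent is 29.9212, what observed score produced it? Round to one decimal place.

31.2

T̂ = ρX + (1 − ρ)μ  ⇒  X = (T̂ − (1 − ρ)μ) / ρ
X = (29.9212 − 0.278 × 26.6) / 0.722 = (29.9212 − 7.3948) / 0.722 = 22.5264 / 0.722 = 31.200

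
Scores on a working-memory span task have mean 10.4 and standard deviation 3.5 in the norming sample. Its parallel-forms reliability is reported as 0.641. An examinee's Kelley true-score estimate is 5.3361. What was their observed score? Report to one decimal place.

T̂ = ρX + (1 − ρ)μ  ⇒  X = (T̂ − (1 − ρ)μ) / ρ
X = (5.3361 − 0.359 × 10.4) / 0.641 = (5.3361 − 3.7336) / 0.641 = 1.6025 / 0.641 = 2.500

2.5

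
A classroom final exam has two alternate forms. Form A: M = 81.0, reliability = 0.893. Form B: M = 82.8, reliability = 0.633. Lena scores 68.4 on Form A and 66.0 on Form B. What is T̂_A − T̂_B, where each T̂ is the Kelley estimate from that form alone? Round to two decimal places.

-2.42

T̂_A = 0.893(68.4) + 0.107(81.0) = 69.7482
T̂_B = 0.633(66.0) + 0.367(82.8) = 72.1656
T̂_A − T̂_B = -2.4174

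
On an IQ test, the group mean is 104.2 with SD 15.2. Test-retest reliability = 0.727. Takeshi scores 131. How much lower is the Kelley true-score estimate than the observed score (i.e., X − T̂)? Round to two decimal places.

7.32

T̂ = ρX + (1 − ρ)μ
  = 0.727 × 131 + 0.273 × 104.2
  = 95.237 + 28.4466
  = 123.6836
  ≈ 123.684
X − T̂ = 131 − 123.684 = 7.316 → 7.32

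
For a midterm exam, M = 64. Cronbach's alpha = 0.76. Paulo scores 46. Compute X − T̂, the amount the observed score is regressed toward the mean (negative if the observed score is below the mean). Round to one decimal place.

-4.3

T̂ = 0.76(46) + 0.24(64) = 34.96 + 15.36 = 50.320 → 50.32
X − T̂ = 46 − 50.32 = -4.32 → -4.3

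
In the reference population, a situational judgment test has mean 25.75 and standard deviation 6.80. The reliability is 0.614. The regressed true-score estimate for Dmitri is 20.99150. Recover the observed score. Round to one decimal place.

18.0

T̂ = ρX + (1 − ρ)μ  ⇒  X = (T̂ − (1 − ρ)μ) / ρ
X = (20.99150 − 0.386 × 25.75) / 0.614 = (20.99150 − 9.93950) / 0.614 = 11.05200 / 0.614 = 18.000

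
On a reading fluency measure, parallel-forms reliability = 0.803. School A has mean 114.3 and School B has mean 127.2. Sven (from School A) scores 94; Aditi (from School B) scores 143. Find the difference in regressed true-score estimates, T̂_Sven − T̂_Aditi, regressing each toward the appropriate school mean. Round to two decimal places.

T̂_Sven = 0.803(94) + 0.197(114.3) = 97.9991
T̂_Aditi = 0.803(143) + 0.197(127.2) = 139.8874
Difference = 97.9991 − 139.8874 = -41.8883

-41.89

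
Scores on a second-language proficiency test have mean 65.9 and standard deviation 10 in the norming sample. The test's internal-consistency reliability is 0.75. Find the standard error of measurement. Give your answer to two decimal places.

SEM = SD · √(1 − ρ) = 10 × √0.25 = 10 × 0.5000 = 5.000

5.00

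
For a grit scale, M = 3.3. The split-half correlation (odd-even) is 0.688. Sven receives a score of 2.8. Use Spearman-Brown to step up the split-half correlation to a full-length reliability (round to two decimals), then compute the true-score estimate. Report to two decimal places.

2.89

Spearman-Brown: ρ = 2r/(1 + r) = 2(0.688)/(1 + 0.688) = 1.3760/1.688 = 0.8152 → 0.82
T̂ = 0.82(2.8) + 0.18(3.3) = 2.296 + 0.594 = 2.890 → 2.89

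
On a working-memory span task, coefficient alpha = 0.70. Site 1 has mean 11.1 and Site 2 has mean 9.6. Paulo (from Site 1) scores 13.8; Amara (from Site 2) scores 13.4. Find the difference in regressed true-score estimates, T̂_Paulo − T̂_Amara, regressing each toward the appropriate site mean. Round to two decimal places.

T̂_Paulo = 0.70(13.8) + 0.30(11.1) = 12.9900
T̂_Amara = 0.70(13.4) + 0.30(9.6) = 12.2600
Difference = 12.9900 − 12.2600 = 0.7300

0.73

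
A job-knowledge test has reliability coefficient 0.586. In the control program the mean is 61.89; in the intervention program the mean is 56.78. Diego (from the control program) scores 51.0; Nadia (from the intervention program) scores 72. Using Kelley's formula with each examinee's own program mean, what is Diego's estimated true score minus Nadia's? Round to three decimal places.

-10.190

T̂_Diego = 0.586(51.0) + 0.414(61.89) = 55.50846
T̂_Nadia = 0.586(72) + 0.414(56.78) = 65.69892
Difference = 55.50846 − 65.69892 = -10.19046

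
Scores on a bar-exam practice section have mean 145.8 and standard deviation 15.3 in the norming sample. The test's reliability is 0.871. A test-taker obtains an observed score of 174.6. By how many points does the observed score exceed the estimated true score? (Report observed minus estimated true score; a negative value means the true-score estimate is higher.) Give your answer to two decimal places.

T̂ = ρX + (1 − ρ)μ
  = 0.871 × 174.6 + 0.129 × 145.8
  = 152.0766 + 18.8082
  = 170.8848
  ≈ 170.885
X − T̂ = 174.6 − 170.885 = 3.715 → 3.72

3.72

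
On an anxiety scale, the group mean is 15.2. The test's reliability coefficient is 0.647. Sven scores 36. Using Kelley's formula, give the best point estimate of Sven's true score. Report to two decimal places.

T̂ = 0.647(36) + 0.353(15.2) = 23.292 + 5.3656 = 28.658 → 28.66

28.66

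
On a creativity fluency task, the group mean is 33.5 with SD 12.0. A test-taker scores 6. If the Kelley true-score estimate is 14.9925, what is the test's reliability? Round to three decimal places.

T̂ = ρX + (1 − ρ)μ  ⇒  T̂ − μ = ρ(X − μ)
ρ = (T̂ − μ)/(X − μ) = (14.9925 − 33.5) / (6 − 33.5) = -18.5075 / -27.5 = 0.67300

0.673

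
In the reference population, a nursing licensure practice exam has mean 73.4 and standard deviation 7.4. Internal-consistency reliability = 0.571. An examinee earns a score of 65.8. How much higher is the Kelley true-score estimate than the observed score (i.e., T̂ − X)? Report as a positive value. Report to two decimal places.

3.26

T̂ = 0.571(65.8) + 0.429(73.4) = 37.5718 + 31.4886 = 69.0604 → 69.060
T̂ − X = 69.060 − 65.8 = 3.260 → 3.26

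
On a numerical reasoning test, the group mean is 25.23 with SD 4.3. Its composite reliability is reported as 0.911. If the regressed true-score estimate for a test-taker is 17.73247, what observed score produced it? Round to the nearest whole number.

17

T̂ = ρX + (1 − ρ)μ  ⇒  X = (T̂ − (1 − ρ)μ) / ρ
X = (17.73247 − 0.089 × 25.23) / 0.911 = (17.73247 − 2.24547) / 0.911 = 15.48700 / 0.911 = 17.00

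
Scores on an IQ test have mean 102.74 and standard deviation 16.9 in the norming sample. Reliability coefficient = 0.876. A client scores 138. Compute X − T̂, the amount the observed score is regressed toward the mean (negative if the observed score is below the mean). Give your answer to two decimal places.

4.37

T̂ = 0.876(138) + 0.124(102.74) = 120.888 + 12.73976 = 133.6278 → 133.628
X − T̂ = 138 − 133.628 = 4.372 → 4.37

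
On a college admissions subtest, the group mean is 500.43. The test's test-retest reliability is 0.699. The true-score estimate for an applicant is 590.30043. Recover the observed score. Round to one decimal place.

629.0

T̂ = ρX + (1 − ρ)μ  ⇒  X = (T̂ − (1 − ρ)μ) / ρ
X = (590.30043 − 0.301 × 500.43) / 0.699 = (590.30043 − 150.62943) / 0.699 = 439.67100 / 0.699 = 629.000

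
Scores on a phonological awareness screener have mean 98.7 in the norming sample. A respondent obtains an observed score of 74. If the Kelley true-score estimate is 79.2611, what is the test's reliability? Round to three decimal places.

T̂ = ρX + (1 − ρ)μ  ⇒  T̂ − μ = ρ(X − μ)
ρ = (T̂ − μ)/(X − μ) = (79.2611 − 98.7) / (74 − 98.7) = -19.4389 / -24.7 = 0.78700

0.787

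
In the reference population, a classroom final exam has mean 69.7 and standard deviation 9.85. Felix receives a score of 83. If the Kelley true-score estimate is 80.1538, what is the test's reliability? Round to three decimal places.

0.786

T̂ = ρX + (1 − ρ)μ  ⇒  T̂ − μ = ρ(X − μ)
ρ = (T̂ − μ)/(X − μ) = (80.1538 − 69.7) / (83 − 69.7) = 10.4538 / 13.3 = 0.78600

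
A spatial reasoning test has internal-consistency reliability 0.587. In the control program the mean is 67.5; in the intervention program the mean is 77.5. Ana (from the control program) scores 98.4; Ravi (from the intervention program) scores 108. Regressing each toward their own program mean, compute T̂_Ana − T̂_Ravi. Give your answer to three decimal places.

T̂_Ana = 0.587(98.4) + 0.413(67.5) = 85.63830
T̂_Ravi = 0.587(108) + 0.413(77.5) = 95.40350
Difference = 85.63830 − 95.40350 = -9.76520

-9.765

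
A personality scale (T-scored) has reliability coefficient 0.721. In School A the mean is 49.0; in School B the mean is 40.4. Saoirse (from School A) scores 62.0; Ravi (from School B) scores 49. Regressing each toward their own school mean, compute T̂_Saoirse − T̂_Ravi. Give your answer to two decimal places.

T̂_Saoirse = 0.721(62.0) + 0.279(49.0) = 58.3730
T̂_Ravi = 0.721(49) + 0.279(40.4) = 46.6006
Difference = 58.3730 − 46.6006 = 11.7724

11.77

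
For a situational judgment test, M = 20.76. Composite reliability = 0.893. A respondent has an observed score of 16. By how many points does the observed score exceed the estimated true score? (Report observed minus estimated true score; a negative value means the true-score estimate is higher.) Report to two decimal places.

-0.51

T̂ = 0.893(16) + 0.107(20.76) = 14.288 + 2.22132 = 16.5093 → 16.509
X − T̂ = 16 − 16.509 = -0.509 → -0.51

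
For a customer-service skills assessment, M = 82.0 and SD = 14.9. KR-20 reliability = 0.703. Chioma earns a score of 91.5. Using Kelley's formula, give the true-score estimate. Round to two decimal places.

T̂ = ρX + (1 − ρ)μ
  = 0.703 × 91.5 + 0.297 × 82.0
  = 64.3245 + 24.3540
  = 88.678
  ≈ 88.68

88.68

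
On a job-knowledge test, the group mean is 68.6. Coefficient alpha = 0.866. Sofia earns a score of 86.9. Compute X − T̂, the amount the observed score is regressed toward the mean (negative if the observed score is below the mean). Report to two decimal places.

2.45

Kelley's formula gives T̂ = 0.866·86.9 + 0.134·68.6 = 75.2554 + 9.1924 = 84.4478.
X − T̂ = 86.9 − 84.448 = 2.452 → 2.45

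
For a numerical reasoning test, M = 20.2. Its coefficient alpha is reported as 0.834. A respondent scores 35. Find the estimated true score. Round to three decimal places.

32.543

Kelley's formula gives T̂ = 0.834·35 + 0.166·20.2 = 29.190 + 3.3532 = 32.5432.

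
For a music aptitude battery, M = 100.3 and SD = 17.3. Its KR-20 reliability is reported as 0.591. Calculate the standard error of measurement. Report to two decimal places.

SEM = SD · √(1 − ρ) = 17.3 × √0.409 = 17.3 × 0.6395 = 11.064

11.06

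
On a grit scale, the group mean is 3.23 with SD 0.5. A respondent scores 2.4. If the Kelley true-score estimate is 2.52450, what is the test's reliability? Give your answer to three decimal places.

T̂ = ρX + (1 − ρ)μ  ⇒  T̂ − μ = ρ(X − μ)
ρ = (T̂ − μ)/(X − μ) = (2.52450 − 3.23) / (2.4 − 3.23) = -0.70550 / -0.83 = 0.85000

0.850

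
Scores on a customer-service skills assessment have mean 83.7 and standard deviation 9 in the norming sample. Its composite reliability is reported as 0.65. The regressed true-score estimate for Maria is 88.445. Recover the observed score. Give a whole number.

91

T̂ = ρX + (1 − ρ)μ  ⇒  X = (T̂ − (1 − ρ)μ) / ρ
X = (88.445 − 0.35 × 83.7) / 0.65 = (88.445 − 29.295) / 0.65 = 59.150 / 0.65 = 91.00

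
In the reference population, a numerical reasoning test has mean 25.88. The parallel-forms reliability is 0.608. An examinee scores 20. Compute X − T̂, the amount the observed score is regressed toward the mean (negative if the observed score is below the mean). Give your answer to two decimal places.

-2.30

T̂ = 0.608(20) + 0.392(25.88) = 12.160 + 10.14496 = 22.3050 → 22.305
X − T̂ = 20 − 22.305 = -2.305 → -2.30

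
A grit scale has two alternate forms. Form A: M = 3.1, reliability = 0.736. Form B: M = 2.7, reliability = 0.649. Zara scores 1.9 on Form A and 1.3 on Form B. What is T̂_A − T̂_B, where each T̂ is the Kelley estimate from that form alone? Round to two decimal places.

0.43

T̂_A = 0.736(1.9) + 0.264(3.1) = 2.2168
T̂_B = 0.649(1.3) + 0.351(2.7) = 1.7914
T̂_A − T̂_B = 0.4254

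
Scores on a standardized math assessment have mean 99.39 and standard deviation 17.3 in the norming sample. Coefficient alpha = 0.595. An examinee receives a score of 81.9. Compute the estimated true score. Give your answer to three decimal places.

88.983

T̂ = 0.595(81.9) + 0.405(99.39) = 48.7305 + 40.25295 = 88.9835 → 88.983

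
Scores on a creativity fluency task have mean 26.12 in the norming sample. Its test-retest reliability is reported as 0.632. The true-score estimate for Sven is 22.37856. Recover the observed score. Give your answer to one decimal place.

T̂ = ρX + (1 − ρ)μ  ⇒  X = (T̂ − (1 − ρ)μ) / ρ
X = (22.37856 − 0.368 × 26.12) / 0.632 = (22.37856 − 9.61216) / 0.632 = 12.76640 / 0.632 = 20.200

20.2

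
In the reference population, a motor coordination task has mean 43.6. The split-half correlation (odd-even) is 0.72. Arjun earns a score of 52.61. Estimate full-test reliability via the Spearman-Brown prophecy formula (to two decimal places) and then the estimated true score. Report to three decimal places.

Spearman-Brown: ρ = 2r/(1 + r) = 2(0.72)/(1 + 0.72) = 1.440/1.72 = 0.8372 → 0.84
T̂ = 0.84(52.61) + 0.16(43.6) = 44.1924 + 6.976 = 51.1684 → 51.168

51.168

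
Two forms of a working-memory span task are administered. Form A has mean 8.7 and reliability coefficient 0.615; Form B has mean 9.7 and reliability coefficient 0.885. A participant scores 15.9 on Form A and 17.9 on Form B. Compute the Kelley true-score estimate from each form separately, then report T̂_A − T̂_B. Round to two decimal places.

-3.83

T̂_A = 0.615(15.9) + 0.385(8.7) = 13.1280
T̂_B = 0.885(17.9) + 0.115(9.7) = 16.9570
T̂_A − T̂_B = -3.8290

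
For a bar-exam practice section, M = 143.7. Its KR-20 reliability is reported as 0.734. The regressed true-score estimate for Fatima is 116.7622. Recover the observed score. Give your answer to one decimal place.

T̂ = ρX + (1 − ρ)μ  ⇒  X = (T̂ − (1 − ρ)μ) / ρ
X = (116.7622 − 0.266 × 143.7) / 0.734 = (116.7622 − 38.2242) / 0.734 = 78.5380 / 0.734 = 107.000

107.0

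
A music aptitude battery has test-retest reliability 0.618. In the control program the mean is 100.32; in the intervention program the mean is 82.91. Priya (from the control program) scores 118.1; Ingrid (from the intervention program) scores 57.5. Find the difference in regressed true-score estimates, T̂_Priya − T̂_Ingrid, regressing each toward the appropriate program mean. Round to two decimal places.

T̂_Priya = 0.618(118.1) + 0.382(100.32) = 111.3080
T̂_Ingrid = 0.618(57.5) + 0.382(82.91) = 67.2066
Difference = 111.3080 − 67.2066 = 44.1014

44.10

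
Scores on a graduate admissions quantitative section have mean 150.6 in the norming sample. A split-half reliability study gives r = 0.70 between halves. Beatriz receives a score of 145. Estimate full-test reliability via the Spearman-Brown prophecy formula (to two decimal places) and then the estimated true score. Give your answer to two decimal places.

146.01

Spearman-Brown: ρ = 2r/(1 + r) = 2(0.70)/(1 + 0.70) = 1.400/1.70 = 0.8235 → 0.82
T̂ = 0.82(145) + 0.18(150.6) = 118.90 + 27.108 = 146.008 → 146.01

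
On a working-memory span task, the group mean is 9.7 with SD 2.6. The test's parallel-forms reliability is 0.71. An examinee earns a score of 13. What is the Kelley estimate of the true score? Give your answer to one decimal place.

T̂ = 0.71(13) + 0.29(9.7) = 9.23 + 2.813 = 12.04 → 12.0

12.0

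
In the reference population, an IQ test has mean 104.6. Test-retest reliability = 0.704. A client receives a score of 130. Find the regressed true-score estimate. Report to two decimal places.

T̂ = 0.704(130) + 0.296(104.6) = 91.520 + 30.9616 = 122.482 → 122.48

122.48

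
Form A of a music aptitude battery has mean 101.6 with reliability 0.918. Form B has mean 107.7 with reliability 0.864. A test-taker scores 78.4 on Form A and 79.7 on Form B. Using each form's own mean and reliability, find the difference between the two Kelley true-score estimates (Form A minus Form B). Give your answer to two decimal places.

-3.21

T̂_A = 0.918(78.4) + 0.082(101.6) = 80.3024
T̂_B = 0.864(79.7) + 0.136(107.7) = 83.5080
T̂_A − T̂_B = -3.2056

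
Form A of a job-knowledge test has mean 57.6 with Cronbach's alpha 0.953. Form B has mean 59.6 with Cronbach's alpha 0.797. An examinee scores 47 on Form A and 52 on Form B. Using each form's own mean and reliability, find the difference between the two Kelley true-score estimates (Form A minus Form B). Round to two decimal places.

-6.04

T̂_A = 0.953(47) + 0.047(57.6) = 47.4982
T̂_B = 0.797(52) + 0.203(59.6) = 53.5428
T̂_A − T̂_B = -6.0446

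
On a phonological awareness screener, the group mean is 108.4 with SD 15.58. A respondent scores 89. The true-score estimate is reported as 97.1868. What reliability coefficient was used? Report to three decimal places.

0.578

T̂ = ρX + (1 − ρ)μ  ⇒  T̂ − μ = ρ(X − μ)
ρ = (T̂ − μ)/(X − μ) = (97.1868 − 108.4) / (89 − 108.4) = -11.2132 / -19.4 = 0.57800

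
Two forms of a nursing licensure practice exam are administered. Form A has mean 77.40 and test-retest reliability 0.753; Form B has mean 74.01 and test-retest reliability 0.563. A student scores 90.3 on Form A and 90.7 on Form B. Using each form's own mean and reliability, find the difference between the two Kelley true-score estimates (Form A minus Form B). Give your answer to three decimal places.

3.707

T̂_A = 0.753(90.3) + 0.247(77.40) = 87.11370
T̂_B = 0.563(90.7) + 0.437(74.01) = 83.40647
T̂_A − T̂_B = 3.70723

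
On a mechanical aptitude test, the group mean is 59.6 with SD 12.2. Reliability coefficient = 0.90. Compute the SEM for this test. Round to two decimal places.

SEM = SD · √(1 − ρ) = 12.2 × √0.10 = 12.2 × 0.3162 = 3.858

3.86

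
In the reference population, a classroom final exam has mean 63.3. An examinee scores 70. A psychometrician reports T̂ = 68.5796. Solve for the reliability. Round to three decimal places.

T̂ = ρX + (1 − ρ)μ  ⇒  T̂ − μ = ρ(X − μ)
ρ = (T̂ − μ)/(X − μ) = (68.5796 − 63.3) / (70 − 63.3) = 5.2796 / 6.7 = 0.78800

0.788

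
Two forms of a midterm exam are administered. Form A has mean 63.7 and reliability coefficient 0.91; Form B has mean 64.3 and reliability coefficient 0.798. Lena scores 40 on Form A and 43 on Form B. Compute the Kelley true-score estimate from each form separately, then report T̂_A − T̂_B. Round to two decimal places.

T̂_A = 0.91(40) + 0.09(63.7) = 42.1330
T̂_B = 0.798(43) + 0.202(64.3) = 47.3026
T̂_A − T̂_B = -5.1696

-5.17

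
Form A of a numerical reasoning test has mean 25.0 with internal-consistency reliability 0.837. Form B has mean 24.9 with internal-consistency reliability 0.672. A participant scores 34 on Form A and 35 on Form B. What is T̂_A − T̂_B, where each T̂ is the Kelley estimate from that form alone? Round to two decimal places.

0.85

T̂_A = 0.837(34) + 0.163(25.0) = 32.5330
T̂_B = 0.672(35) + 0.328(24.9) = 31.6872
T̂_A − T̂_B = 0.8458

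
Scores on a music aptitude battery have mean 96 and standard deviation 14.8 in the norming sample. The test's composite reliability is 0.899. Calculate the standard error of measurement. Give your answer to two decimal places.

SEM = SD · √(1 − ρ) = 14.8 × √0.101 = 14.8 × 0.3178 = 4.704

4.70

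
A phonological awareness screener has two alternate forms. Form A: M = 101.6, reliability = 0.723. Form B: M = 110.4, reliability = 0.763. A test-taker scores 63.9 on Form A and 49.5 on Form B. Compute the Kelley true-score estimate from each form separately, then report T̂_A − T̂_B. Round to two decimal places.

10.41

T̂_A = 0.723(63.9) + 0.277(101.6) = 74.3429
T̂_B = 0.763(49.5) + 0.237(110.4) = 63.9333
T̂_A − T̂_B = 10.4096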